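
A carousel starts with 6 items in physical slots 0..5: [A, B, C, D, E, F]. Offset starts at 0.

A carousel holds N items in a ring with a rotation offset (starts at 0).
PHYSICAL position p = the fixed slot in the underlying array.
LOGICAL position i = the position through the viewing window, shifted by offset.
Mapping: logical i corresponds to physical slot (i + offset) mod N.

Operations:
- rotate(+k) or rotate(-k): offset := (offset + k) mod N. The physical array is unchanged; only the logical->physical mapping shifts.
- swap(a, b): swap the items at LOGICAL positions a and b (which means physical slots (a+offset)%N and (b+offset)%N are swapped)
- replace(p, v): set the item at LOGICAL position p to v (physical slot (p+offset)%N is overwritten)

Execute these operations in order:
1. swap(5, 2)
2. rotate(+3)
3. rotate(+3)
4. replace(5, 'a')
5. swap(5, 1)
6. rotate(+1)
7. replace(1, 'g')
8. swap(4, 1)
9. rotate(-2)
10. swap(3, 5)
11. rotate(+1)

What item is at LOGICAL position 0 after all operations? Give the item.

After op 1 (swap(5, 2)): offset=0, physical=[A,B,F,D,E,C], logical=[A,B,F,D,E,C]
After op 2 (rotate(+3)): offset=3, physical=[A,B,F,D,E,C], logical=[D,E,C,A,B,F]
After op 3 (rotate(+3)): offset=0, physical=[A,B,F,D,E,C], logical=[A,B,F,D,E,C]
After op 4 (replace(5, 'a')): offset=0, physical=[A,B,F,D,E,a], logical=[A,B,F,D,E,a]
After op 5 (swap(5, 1)): offset=0, physical=[A,a,F,D,E,B], logical=[A,a,F,D,E,B]
After op 6 (rotate(+1)): offset=1, physical=[A,a,F,D,E,B], logical=[a,F,D,E,B,A]
After op 7 (replace(1, 'g')): offset=1, physical=[A,a,g,D,E,B], logical=[a,g,D,E,B,A]
After op 8 (swap(4, 1)): offset=1, physical=[A,a,B,D,E,g], logical=[a,B,D,E,g,A]
After op 9 (rotate(-2)): offset=5, physical=[A,a,B,D,E,g], logical=[g,A,a,B,D,E]
After op 10 (swap(3, 5)): offset=5, physical=[A,a,E,D,B,g], logical=[g,A,a,E,D,B]
After op 11 (rotate(+1)): offset=0, physical=[A,a,E,D,B,g], logical=[A,a,E,D,B,g]

Answer: A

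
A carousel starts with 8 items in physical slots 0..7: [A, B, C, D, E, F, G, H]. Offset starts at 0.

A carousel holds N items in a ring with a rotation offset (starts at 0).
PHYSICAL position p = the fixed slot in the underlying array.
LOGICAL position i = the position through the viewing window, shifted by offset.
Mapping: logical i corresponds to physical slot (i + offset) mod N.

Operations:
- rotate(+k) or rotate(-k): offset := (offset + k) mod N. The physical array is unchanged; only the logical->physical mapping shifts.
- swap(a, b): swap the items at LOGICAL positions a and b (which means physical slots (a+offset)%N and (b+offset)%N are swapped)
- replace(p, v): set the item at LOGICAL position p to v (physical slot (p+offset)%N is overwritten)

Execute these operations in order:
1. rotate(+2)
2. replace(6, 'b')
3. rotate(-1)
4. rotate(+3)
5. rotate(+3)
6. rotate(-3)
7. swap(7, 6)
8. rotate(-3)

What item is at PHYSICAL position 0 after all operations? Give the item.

Answer: b

Derivation:
After op 1 (rotate(+2)): offset=2, physical=[A,B,C,D,E,F,G,H], logical=[C,D,E,F,G,H,A,B]
After op 2 (replace(6, 'b')): offset=2, physical=[b,B,C,D,E,F,G,H], logical=[C,D,E,F,G,H,b,B]
After op 3 (rotate(-1)): offset=1, physical=[b,B,C,D,E,F,G,H], logical=[B,C,D,E,F,G,H,b]
After op 4 (rotate(+3)): offset=4, physical=[b,B,C,D,E,F,G,H], logical=[E,F,G,H,b,B,C,D]
After op 5 (rotate(+3)): offset=7, physical=[b,B,C,D,E,F,G,H], logical=[H,b,B,C,D,E,F,G]
After op 6 (rotate(-3)): offset=4, physical=[b,B,C,D,E,F,G,H], logical=[E,F,G,H,b,B,C,D]
After op 7 (swap(7, 6)): offset=4, physical=[b,B,D,C,E,F,G,H], logical=[E,F,G,H,b,B,D,C]
After op 8 (rotate(-3)): offset=1, physical=[b,B,D,C,E,F,G,H], logical=[B,D,C,E,F,G,H,b]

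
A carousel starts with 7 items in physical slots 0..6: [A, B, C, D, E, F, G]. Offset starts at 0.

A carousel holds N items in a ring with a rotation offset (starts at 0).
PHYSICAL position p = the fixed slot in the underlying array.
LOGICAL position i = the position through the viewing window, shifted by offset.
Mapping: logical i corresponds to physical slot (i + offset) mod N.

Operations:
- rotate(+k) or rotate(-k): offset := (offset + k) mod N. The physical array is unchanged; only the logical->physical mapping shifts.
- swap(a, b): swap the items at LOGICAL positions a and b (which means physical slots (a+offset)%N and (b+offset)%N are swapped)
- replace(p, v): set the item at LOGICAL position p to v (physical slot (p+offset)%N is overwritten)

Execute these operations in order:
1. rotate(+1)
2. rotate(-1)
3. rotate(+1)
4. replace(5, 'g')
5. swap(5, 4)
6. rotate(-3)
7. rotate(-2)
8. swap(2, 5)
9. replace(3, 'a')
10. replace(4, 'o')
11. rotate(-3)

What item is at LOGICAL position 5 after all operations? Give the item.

After op 1 (rotate(+1)): offset=1, physical=[A,B,C,D,E,F,G], logical=[B,C,D,E,F,G,A]
After op 2 (rotate(-1)): offset=0, physical=[A,B,C,D,E,F,G], logical=[A,B,C,D,E,F,G]
After op 3 (rotate(+1)): offset=1, physical=[A,B,C,D,E,F,G], logical=[B,C,D,E,F,G,A]
After op 4 (replace(5, 'g')): offset=1, physical=[A,B,C,D,E,F,g], logical=[B,C,D,E,F,g,A]
After op 5 (swap(5, 4)): offset=1, physical=[A,B,C,D,E,g,F], logical=[B,C,D,E,g,F,A]
After op 6 (rotate(-3)): offset=5, physical=[A,B,C,D,E,g,F], logical=[g,F,A,B,C,D,E]
After op 7 (rotate(-2)): offset=3, physical=[A,B,C,D,E,g,F], logical=[D,E,g,F,A,B,C]
After op 8 (swap(2, 5)): offset=3, physical=[A,g,C,D,E,B,F], logical=[D,E,B,F,A,g,C]
After op 9 (replace(3, 'a')): offset=3, physical=[A,g,C,D,E,B,a], logical=[D,E,B,a,A,g,C]
After op 10 (replace(4, 'o')): offset=3, physical=[o,g,C,D,E,B,a], logical=[D,E,B,a,o,g,C]
After op 11 (rotate(-3)): offset=0, physical=[o,g,C,D,E,B,a], logical=[o,g,C,D,E,B,a]

Answer: B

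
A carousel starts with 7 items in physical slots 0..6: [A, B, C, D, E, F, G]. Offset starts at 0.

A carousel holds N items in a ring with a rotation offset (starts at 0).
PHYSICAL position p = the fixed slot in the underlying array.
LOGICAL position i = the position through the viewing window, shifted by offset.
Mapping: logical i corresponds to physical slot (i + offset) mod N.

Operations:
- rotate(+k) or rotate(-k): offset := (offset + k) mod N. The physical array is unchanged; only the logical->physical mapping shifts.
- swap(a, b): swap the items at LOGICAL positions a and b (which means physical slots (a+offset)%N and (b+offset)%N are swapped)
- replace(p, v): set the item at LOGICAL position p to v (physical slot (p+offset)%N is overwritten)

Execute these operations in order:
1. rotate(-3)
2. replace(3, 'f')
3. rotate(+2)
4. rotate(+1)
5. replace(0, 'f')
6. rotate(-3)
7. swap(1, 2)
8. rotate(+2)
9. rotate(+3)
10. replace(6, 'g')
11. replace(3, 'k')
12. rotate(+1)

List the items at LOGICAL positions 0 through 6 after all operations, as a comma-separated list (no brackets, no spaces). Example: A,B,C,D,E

Answer: D,E,k,F,f,g,C

Derivation:
After op 1 (rotate(-3)): offset=4, physical=[A,B,C,D,E,F,G], logical=[E,F,G,A,B,C,D]
After op 2 (replace(3, 'f')): offset=4, physical=[f,B,C,D,E,F,G], logical=[E,F,G,f,B,C,D]
After op 3 (rotate(+2)): offset=6, physical=[f,B,C,D,E,F,G], logical=[G,f,B,C,D,E,F]
After op 4 (rotate(+1)): offset=0, physical=[f,B,C,D,E,F,G], logical=[f,B,C,D,E,F,G]
After op 5 (replace(0, 'f')): offset=0, physical=[f,B,C,D,E,F,G], logical=[f,B,C,D,E,F,G]
After op 6 (rotate(-3)): offset=4, physical=[f,B,C,D,E,F,G], logical=[E,F,G,f,B,C,D]
After op 7 (swap(1, 2)): offset=4, physical=[f,B,C,D,E,G,F], logical=[E,G,F,f,B,C,D]
After op 8 (rotate(+2)): offset=6, physical=[f,B,C,D,E,G,F], logical=[F,f,B,C,D,E,G]
After op 9 (rotate(+3)): offset=2, physical=[f,B,C,D,E,G,F], logical=[C,D,E,G,F,f,B]
After op 10 (replace(6, 'g')): offset=2, physical=[f,g,C,D,E,G,F], logical=[C,D,E,G,F,f,g]
After op 11 (replace(3, 'k')): offset=2, physical=[f,g,C,D,E,k,F], logical=[C,D,E,k,F,f,g]
After op 12 (rotate(+1)): offset=3, physical=[f,g,C,D,E,k,F], logical=[D,E,k,F,f,g,C]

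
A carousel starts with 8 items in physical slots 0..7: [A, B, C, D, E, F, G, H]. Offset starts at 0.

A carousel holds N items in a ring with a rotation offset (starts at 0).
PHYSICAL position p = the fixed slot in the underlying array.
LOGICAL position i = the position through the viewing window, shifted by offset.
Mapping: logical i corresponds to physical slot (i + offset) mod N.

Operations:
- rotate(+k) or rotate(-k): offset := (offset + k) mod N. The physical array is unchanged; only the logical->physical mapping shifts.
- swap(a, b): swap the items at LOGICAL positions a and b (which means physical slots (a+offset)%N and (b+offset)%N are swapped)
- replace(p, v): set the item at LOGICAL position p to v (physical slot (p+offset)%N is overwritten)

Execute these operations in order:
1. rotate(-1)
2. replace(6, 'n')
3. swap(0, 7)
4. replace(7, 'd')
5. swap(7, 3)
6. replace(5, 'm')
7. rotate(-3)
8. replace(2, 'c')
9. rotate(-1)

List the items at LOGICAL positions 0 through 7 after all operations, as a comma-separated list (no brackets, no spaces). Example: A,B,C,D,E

After op 1 (rotate(-1)): offset=7, physical=[A,B,C,D,E,F,G,H], logical=[H,A,B,C,D,E,F,G]
After op 2 (replace(6, 'n')): offset=7, physical=[A,B,C,D,E,n,G,H], logical=[H,A,B,C,D,E,n,G]
After op 3 (swap(0, 7)): offset=7, physical=[A,B,C,D,E,n,H,G], logical=[G,A,B,C,D,E,n,H]
After op 4 (replace(7, 'd')): offset=7, physical=[A,B,C,D,E,n,d,G], logical=[G,A,B,C,D,E,n,d]
After op 5 (swap(7, 3)): offset=7, physical=[A,B,d,D,E,n,C,G], logical=[G,A,B,d,D,E,n,C]
After op 6 (replace(5, 'm')): offset=7, physical=[A,B,d,D,m,n,C,G], logical=[G,A,B,d,D,m,n,C]
After op 7 (rotate(-3)): offset=4, physical=[A,B,d,D,m,n,C,G], logical=[m,n,C,G,A,B,d,D]
After op 8 (replace(2, 'c')): offset=4, physical=[A,B,d,D,m,n,c,G], logical=[m,n,c,G,A,B,d,D]
After op 9 (rotate(-1)): offset=3, physical=[A,B,d,D,m,n,c,G], logical=[D,m,n,c,G,A,B,d]

Answer: D,m,n,c,G,A,B,d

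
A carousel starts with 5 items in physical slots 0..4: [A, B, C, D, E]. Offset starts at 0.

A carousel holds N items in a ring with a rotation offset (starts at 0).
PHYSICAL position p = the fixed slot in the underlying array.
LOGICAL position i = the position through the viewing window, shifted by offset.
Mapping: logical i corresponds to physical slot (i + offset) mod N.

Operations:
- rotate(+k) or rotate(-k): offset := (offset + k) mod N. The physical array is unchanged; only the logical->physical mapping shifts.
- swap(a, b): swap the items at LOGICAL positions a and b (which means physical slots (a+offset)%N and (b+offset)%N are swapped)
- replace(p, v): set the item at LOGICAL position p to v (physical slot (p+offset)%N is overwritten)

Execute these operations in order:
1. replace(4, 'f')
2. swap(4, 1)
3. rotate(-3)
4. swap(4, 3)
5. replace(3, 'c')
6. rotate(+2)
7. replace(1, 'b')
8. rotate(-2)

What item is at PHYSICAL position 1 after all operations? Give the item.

After op 1 (replace(4, 'f')): offset=0, physical=[A,B,C,D,f], logical=[A,B,C,D,f]
After op 2 (swap(4, 1)): offset=0, physical=[A,f,C,D,B], logical=[A,f,C,D,B]
After op 3 (rotate(-3)): offset=2, physical=[A,f,C,D,B], logical=[C,D,B,A,f]
After op 4 (swap(4, 3)): offset=2, physical=[f,A,C,D,B], logical=[C,D,B,f,A]
After op 5 (replace(3, 'c')): offset=2, physical=[c,A,C,D,B], logical=[C,D,B,c,A]
After op 6 (rotate(+2)): offset=4, physical=[c,A,C,D,B], logical=[B,c,A,C,D]
After op 7 (replace(1, 'b')): offset=4, physical=[b,A,C,D,B], logical=[B,b,A,C,D]
After op 8 (rotate(-2)): offset=2, physical=[b,A,C,D,B], logical=[C,D,B,b,A]

Answer: A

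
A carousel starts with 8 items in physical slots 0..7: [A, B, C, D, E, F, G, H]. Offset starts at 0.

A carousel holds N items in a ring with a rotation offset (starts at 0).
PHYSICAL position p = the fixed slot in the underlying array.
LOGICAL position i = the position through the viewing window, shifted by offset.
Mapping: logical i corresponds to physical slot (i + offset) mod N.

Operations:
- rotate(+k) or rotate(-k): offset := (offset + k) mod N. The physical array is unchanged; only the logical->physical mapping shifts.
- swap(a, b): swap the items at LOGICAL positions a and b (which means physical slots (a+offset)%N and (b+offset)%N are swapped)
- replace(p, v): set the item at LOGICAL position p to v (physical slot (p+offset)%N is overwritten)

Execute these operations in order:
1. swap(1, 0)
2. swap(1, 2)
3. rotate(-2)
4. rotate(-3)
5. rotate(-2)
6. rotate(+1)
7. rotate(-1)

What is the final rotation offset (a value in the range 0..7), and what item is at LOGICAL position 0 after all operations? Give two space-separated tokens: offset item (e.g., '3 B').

After op 1 (swap(1, 0)): offset=0, physical=[B,A,C,D,E,F,G,H], logical=[B,A,C,D,E,F,G,H]
After op 2 (swap(1, 2)): offset=0, physical=[B,C,A,D,E,F,G,H], logical=[B,C,A,D,E,F,G,H]
After op 3 (rotate(-2)): offset=6, physical=[B,C,A,D,E,F,G,H], logical=[G,H,B,C,A,D,E,F]
After op 4 (rotate(-3)): offset=3, physical=[B,C,A,D,E,F,G,H], logical=[D,E,F,G,H,B,C,A]
After op 5 (rotate(-2)): offset=1, physical=[B,C,A,D,E,F,G,H], logical=[C,A,D,E,F,G,H,B]
After op 6 (rotate(+1)): offset=2, physical=[B,C,A,D,E,F,G,H], logical=[A,D,E,F,G,H,B,C]
After op 7 (rotate(-1)): offset=1, physical=[B,C,A,D,E,F,G,H], logical=[C,A,D,E,F,G,H,B]

Answer: 1 C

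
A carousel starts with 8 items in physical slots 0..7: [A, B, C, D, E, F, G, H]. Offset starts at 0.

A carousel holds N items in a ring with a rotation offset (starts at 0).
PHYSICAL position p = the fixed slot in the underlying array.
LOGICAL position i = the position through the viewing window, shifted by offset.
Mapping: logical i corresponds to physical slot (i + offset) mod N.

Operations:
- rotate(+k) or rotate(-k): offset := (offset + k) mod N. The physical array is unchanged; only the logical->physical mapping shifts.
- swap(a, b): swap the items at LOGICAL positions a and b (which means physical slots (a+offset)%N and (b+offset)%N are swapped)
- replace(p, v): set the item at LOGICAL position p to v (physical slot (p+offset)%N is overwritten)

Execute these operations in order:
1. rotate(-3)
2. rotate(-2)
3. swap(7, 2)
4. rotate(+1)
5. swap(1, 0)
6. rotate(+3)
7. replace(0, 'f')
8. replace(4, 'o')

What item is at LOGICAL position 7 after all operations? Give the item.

After op 1 (rotate(-3)): offset=5, physical=[A,B,C,D,E,F,G,H], logical=[F,G,H,A,B,C,D,E]
After op 2 (rotate(-2)): offset=3, physical=[A,B,C,D,E,F,G,H], logical=[D,E,F,G,H,A,B,C]
After op 3 (swap(7, 2)): offset=3, physical=[A,B,F,D,E,C,G,H], logical=[D,E,C,G,H,A,B,F]
After op 4 (rotate(+1)): offset=4, physical=[A,B,F,D,E,C,G,H], logical=[E,C,G,H,A,B,F,D]
After op 5 (swap(1, 0)): offset=4, physical=[A,B,F,D,C,E,G,H], logical=[C,E,G,H,A,B,F,D]
After op 6 (rotate(+3)): offset=7, physical=[A,B,F,D,C,E,G,H], logical=[H,A,B,F,D,C,E,G]
After op 7 (replace(0, 'f')): offset=7, physical=[A,B,F,D,C,E,G,f], logical=[f,A,B,F,D,C,E,G]
After op 8 (replace(4, 'o')): offset=7, physical=[A,B,F,o,C,E,G,f], logical=[f,A,B,F,o,C,E,G]

Answer: G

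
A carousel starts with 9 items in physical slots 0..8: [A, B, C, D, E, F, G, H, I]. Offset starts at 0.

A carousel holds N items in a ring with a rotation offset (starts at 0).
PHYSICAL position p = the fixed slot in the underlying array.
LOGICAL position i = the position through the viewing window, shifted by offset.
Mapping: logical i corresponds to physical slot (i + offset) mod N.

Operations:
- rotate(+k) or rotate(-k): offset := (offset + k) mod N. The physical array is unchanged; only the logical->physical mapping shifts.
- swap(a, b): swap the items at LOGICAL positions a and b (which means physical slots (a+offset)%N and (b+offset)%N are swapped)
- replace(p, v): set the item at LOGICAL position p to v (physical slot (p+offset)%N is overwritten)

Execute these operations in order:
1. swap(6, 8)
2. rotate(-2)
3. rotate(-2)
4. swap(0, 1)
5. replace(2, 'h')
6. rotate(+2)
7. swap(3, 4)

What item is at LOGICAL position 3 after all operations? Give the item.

Answer: C

Derivation:
After op 1 (swap(6, 8)): offset=0, physical=[A,B,C,D,E,F,I,H,G], logical=[A,B,C,D,E,F,I,H,G]
After op 2 (rotate(-2)): offset=7, physical=[A,B,C,D,E,F,I,H,G], logical=[H,G,A,B,C,D,E,F,I]
After op 3 (rotate(-2)): offset=5, physical=[A,B,C,D,E,F,I,H,G], logical=[F,I,H,G,A,B,C,D,E]
After op 4 (swap(0, 1)): offset=5, physical=[A,B,C,D,E,I,F,H,G], logical=[I,F,H,G,A,B,C,D,E]
After op 5 (replace(2, 'h')): offset=5, physical=[A,B,C,D,E,I,F,h,G], logical=[I,F,h,G,A,B,C,D,E]
After op 6 (rotate(+2)): offset=7, physical=[A,B,C,D,E,I,F,h,G], logical=[h,G,A,B,C,D,E,I,F]
After op 7 (swap(3, 4)): offset=7, physical=[A,C,B,D,E,I,F,h,G], logical=[h,G,A,C,B,D,E,I,F]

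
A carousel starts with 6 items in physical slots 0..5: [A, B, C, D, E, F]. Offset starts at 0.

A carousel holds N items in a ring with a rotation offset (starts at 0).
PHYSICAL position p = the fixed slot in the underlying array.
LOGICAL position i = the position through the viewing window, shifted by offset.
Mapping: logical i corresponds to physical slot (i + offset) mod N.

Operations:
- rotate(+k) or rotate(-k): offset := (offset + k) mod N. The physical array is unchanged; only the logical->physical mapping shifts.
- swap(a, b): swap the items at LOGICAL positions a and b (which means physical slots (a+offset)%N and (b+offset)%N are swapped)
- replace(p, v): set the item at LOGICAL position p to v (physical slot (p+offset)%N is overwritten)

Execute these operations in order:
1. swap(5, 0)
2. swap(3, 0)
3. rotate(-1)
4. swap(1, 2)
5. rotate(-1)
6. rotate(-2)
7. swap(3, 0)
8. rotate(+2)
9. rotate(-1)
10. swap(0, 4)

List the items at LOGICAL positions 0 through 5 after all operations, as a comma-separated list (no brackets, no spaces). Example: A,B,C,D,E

Answer: D,E,C,B,F,A

Derivation:
After op 1 (swap(5, 0)): offset=0, physical=[F,B,C,D,E,A], logical=[F,B,C,D,E,A]
After op 2 (swap(3, 0)): offset=0, physical=[D,B,C,F,E,A], logical=[D,B,C,F,E,A]
After op 3 (rotate(-1)): offset=5, physical=[D,B,C,F,E,A], logical=[A,D,B,C,F,E]
After op 4 (swap(1, 2)): offset=5, physical=[B,D,C,F,E,A], logical=[A,B,D,C,F,E]
After op 5 (rotate(-1)): offset=4, physical=[B,D,C,F,E,A], logical=[E,A,B,D,C,F]
After op 6 (rotate(-2)): offset=2, physical=[B,D,C,F,E,A], logical=[C,F,E,A,B,D]
After op 7 (swap(3, 0)): offset=2, physical=[B,D,A,F,E,C], logical=[A,F,E,C,B,D]
After op 8 (rotate(+2)): offset=4, physical=[B,D,A,F,E,C], logical=[E,C,B,D,A,F]
After op 9 (rotate(-1)): offset=3, physical=[B,D,A,F,E,C], logical=[F,E,C,B,D,A]
After op 10 (swap(0, 4)): offset=3, physical=[B,F,A,D,E,C], logical=[D,E,C,B,F,A]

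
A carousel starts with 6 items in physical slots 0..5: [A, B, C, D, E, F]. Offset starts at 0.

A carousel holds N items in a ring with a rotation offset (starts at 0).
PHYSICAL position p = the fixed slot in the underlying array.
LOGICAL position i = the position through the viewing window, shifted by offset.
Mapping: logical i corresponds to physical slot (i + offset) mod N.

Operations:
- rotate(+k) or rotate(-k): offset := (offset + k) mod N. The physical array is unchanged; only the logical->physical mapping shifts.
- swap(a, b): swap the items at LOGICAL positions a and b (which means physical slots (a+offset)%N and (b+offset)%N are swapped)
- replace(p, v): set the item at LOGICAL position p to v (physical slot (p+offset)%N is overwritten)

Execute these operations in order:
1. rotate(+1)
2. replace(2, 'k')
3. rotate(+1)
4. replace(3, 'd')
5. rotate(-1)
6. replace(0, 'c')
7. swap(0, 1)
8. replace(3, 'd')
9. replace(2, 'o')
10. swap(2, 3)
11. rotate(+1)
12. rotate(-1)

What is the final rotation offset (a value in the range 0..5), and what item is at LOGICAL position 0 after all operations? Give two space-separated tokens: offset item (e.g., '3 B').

Answer: 1 C

Derivation:
After op 1 (rotate(+1)): offset=1, physical=[A,B,C,D,E,F], logical=[B,C,D,E,F,A]
After op 2 (replace(2, 'k')): offset=1, physical=[A,B,C,k,E,F], logical=[B,C,k,E,F,A]
After op 3 (rotate(+1)): offset=2, physical=[A,B,C,k,E,F], logical=[C,k,E,F,A,B]
After op 4 (replace(3, 'd')): offset=2, physical=[A,B,C,k,E,d], logical=[C,k,E,d,A,B]
After op 5 (rotate(-1)): offset=1, physical=[A,B,C,k,E,d], logical=[B,C,k,E,d,A]
After op 6 (replace(0, 'c')): offset=1, physical=[A,c,C,k,E,d], logical=[c,C,k,E,d,A]
After op 7 (swap(0, 1)): offset=1, physical=[A,C,c,k,E,d], logical=[C,c,k,E,d,A]
After op 8 (replace(3, 'd')): offset=1, physical=[A,C,c,k,d,d], logical=[C,c,k,d,d,A]
After op 9 (replace(2, 'o')): offset=1, physical=[A,C,c,o,d,d], logical=[C,c,o,d,d,A]
After op 10 (swap(2, 3)): offset=1, physical=[A,C,c,d,o,d], logical=[C,c,d,o,d,A]
After op 11 (rotate(+1)): offset=2, physical=[A,C,c,d,o,d], logical=[c,d,o,d,A,C]
After op 12 (rotate(-1)): offset=1, physical=[A,C,c,d,o,d], logical=[C,c,d,o,d,A]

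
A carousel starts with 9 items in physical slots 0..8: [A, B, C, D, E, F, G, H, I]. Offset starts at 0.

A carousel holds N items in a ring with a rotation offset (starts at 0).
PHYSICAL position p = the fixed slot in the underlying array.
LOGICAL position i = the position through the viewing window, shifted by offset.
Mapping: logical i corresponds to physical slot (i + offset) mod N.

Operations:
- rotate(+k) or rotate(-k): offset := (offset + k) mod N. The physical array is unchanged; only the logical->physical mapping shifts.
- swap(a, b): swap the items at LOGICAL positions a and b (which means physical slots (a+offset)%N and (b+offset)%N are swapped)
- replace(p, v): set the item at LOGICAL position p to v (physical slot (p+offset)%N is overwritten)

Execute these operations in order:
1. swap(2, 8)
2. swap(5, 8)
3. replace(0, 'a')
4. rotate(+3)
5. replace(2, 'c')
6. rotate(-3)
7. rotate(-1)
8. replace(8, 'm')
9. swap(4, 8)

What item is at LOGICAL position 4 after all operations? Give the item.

Answer: m

Derivation:
After op 1 (swap(2, 8)): offset=0, physical=[A,B,I,D,E,F,G,H,C], logical=[A,B,I,D,E,F,G,H,C]
After op 2 (swap(5, 8)): offset=0, physical=[A,B,I,D,E,C,G,H,F], logical=[A,B,I,D,E,C,G,H,F]
After op 3 (replace(0, 'a')): offset=0, physical=[a,B,I,D,E,C,G,H,F], logical=[a,B,I,D,E,C,G,H,F]
After op 4 (rotate(+3)): offset=3, physical=[a,B,I,D,E,C,G,H,F], logical=[D,E,C,G,H,F,a,B,I]
After op 5 (replace(2, 'c')): offset=3, physical=[a,B,I,D,E,c,G,H,F], logical=[D,E,c,G,H,F,a,B,I]
After op 6 (rotate(-3)): offset=0, physical=[a,B,I,D,E,c,G,H,F], logical=[a,B,I,D,E,c,G,H,F]
After op 7 (rotate(-1)): offset=8, physical=[a,B,I,D,E,c,G,H,F], logical=[F,a,B,I,D,E,c,G,H]
After op 8 (replace(8, 'm')): offset=8, physical=[a,B,I,D,E,c,G,m,F], logical=[F,a,B,I,D,E,c,G,m]
After op 9 (swap(4, 8)): offset=8, physical=[a,B,I,m,E,c,G,D,F], logical=[F,a,B,I,m,E,c,G,D]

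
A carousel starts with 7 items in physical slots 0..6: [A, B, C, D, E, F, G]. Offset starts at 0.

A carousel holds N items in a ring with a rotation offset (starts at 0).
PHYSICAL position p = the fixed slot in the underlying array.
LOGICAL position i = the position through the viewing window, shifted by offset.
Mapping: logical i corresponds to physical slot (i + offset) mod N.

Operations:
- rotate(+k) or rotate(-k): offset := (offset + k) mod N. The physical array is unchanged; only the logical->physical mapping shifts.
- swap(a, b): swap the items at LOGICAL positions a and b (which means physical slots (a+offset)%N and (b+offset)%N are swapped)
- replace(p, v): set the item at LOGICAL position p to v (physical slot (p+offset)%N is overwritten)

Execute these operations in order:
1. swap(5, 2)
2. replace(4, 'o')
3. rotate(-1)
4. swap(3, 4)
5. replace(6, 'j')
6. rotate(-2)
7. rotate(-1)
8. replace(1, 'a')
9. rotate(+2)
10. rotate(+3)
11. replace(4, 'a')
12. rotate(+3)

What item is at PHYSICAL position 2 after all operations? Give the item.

Answer: D

Derivation:
After op 1 (swap(5, 2)): offset=0, physical=[A,B,F,D,E,C,G], logical=[A,B,F,D,E,C,G]
After op 2 (replace(4, 'o')): offset=0, physical=[A,B,F,D,o,C,G], logical=[A,B,F,D,o,C,G]
After op 3 (rotate(-1)): offset=6, physical=[A,B,F,D,o,C,G], logical=[G,A,B,F,D,o,C]
After op 4 (swap(3, 4)): offset=6, physical=[A,B,D,F,o,C,G], logical=[G,A,B,D,F,o,C]
After op 5 (replace(6, 'j')): offset=6, physical=[A,B,D,F,o,j,G], logical=[G,A,B,D,F,o,j]
After op 6 (rotate(-2)): offset=4, physical=[A,B,D,F,o,j,G], logical=[o,j,G,A,B,D,F]
After op 7 (rotate(-1)): offset=3, physical=[A,B,D,F,o,j,G], logical=[F,o,j,G,A,B,D]
After op 8 (replace(1, 'a')): offset=3, physical=[A,B,D,F,a,j,G], logical=[F,a,j,G,A,B,D]
After op 9 (rotate(+2)): offset=5, physical=[A,B,D,F,a,j,G], logical=[j,G,A,B,D,F,a]
After op 10 (rotate(+3)): offset=1, physical=[A,B,D,F,a,j,G], logical=[B,D,F,a,j,G,A]
After op 11 (replace(4, 'a')): offset=1, physical=[A,B,D,F,a,a,G], logical=[B,D,F,a,a,G,A]
After op 12 (rotate(+3)): offset=4, physical=[A,B,D,F,a,a,G], logical=[a,a,G,A,B,D,F]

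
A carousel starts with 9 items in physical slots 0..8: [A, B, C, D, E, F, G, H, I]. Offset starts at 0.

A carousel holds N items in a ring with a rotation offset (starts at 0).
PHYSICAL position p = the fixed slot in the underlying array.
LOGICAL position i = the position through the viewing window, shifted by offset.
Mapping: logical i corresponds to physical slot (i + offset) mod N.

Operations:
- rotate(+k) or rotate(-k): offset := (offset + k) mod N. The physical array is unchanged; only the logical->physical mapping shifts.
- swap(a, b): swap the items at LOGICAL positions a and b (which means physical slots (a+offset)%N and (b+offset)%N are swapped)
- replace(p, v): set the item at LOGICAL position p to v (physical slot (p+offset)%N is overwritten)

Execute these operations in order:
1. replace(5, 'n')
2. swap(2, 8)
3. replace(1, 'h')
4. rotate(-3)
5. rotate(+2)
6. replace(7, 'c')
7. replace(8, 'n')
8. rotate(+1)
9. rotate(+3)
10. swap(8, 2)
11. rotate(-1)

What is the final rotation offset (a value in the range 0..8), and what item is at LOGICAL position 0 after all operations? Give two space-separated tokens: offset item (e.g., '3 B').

Answer: 2 n

Derivation:
After op 1 (replace(5, 'n')): offset=0, physical=[A,B,C,D,E,n,G,H,I], logical=[A,B,C,D,E,n,G,H,I]
After op 2 (swap(2, 8)): offset=0, physical=[A,B,I,D,E,n,G,H,C], logical=[A,B,I,D,E,n,G,H,C]
After op 3 (replace(1, 'h')): offset=0, physical=[A,h,I,D,E,n,G,H,C], logical=[A,h,I,D,E,n,G,H,C]
After op 4 (rotate(-3)): offset=6, physical=[A,h,I,D,E,n,G,H,C], logical=[G,H,C,A,h,I,D,E,n]
After op 5 (rotate(+2)): offset=8, physical=[A,h,I,D,E,n,G,H,C], logical=[C,A,h,I,D,E,n,G,H]
After op 6 (replace(7, 'c')): offset=8, physical=[A,h,I,D,E,n,c,H,C], logical=[C,A,h,I,D,E,n,c,H]
After op 7 (replace(8, 'n')): offset=8, physical=[A,h,I,D,E,n,c,n,C], logical=[C,A,h,I,D,E,n,c,n]
After op 8 (rotate(+1)): offset=0, physical=[A,h,I,D,E,n,c,n,C], logical=[A,h,I,D,E,n,c,n,C]
After op 9 (rotate(+3)): offset=3, physical=[A,h,I,D,E,n,c,n,C], logical=[D,E,n,c,n,C,A,h,I]
After op 10 (swap(8, 2)): offset=3, physical=[A,h,n,D,E,I,c,n,C], logical=[D,E,I,c,n,C,A,h,n]
After op 11 (rotate(-1)): offset=2, physical=[A,h,n,D,E,I,c,n,C], logical=[n,D,E,I,c,n,C,A,h]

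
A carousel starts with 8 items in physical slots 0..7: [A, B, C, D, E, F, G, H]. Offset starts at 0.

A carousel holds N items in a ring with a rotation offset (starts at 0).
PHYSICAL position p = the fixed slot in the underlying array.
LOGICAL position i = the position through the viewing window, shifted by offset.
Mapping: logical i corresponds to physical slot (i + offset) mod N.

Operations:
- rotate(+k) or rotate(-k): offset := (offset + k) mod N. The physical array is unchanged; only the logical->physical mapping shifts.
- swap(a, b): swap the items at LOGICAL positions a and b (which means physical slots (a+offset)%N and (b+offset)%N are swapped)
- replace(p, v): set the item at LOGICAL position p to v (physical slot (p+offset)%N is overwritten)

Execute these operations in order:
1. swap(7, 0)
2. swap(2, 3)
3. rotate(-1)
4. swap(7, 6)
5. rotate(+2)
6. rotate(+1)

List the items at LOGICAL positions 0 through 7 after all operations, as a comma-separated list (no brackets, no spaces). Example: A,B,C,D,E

After op 1 (swap(7, 0)): offset=0, physical=[H,B,C,D,E,F,G,A], logical=[H,B,C,D,E,F,G,A]
After op 2 (swap(2, 3)): offset=0, physical=[H,B,D,C,E,F,G,A], logical=[H,B,D,C,E,F,G,A]
After op 3 (rotate(-1)): offset=7, physical=[H,B,D,C,E,F,G,A], logical=[A,H,B,D,C,E,F,G]
After op 4 (swap(7, 6)): offset=7, physical=[H,B,D,C,E,G,F,A], logical=[A,H,B,D,C,E,G,F]
After op 5 (rotate(+2)): offset=1, physical=[H,B,D,C,E,G,F,A], logical=[B,D,C,E,G,F,A,H]
After op 6 (rotate(+1)): offset=2, physical=[H,B,D,C,E,G,F,A], logical=[D,C,E,G,F,A,H,B]

Answer: D,C,E,G,F,A,H,B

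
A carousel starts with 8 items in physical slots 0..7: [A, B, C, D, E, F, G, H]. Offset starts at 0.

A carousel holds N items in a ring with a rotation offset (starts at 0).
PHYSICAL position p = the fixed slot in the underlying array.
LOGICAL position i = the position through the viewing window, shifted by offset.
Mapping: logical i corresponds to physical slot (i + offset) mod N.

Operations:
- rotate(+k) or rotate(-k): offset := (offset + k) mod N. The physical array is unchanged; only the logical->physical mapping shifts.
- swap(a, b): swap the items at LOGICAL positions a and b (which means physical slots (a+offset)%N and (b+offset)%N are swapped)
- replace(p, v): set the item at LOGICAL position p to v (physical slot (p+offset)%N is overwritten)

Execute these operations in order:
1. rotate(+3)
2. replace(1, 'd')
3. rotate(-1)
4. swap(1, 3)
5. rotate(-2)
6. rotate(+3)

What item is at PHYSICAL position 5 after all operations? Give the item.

After op 1 (rotate(+3)): offset=3, physical=[A,B,C,D,E,F,G,H], logical=[D,E,F,G,H,A,B,C]
After op 2 (replace(1, 'd')): offset=3, physical=[A,B,C,D,d,F,G,H], logical=[D,d,F,G,H,A,B,C]
After op 3 (rotate(-1)): offset=2, physical=[A,B,C,D,d,F,G,H], logical=[C,D,d,F,G,H,A,B]
After op 4 (swap(1, 3)): offset=2, physical=[A,B,C,F,d,D,G,H], logical=[C,F,d,D,G,H,A,B]
After op 5 (rotate(-2)): offset=0, physical=[A,B,C,F,d,D,G,H], logical=[A,B,C,F,d,D,G,H]
After op 6 (rotate(+3)): offset=3, physical=[A,B,C,F,d,D,G,H], logical=[F,d,D,G,H,A,B,C]

Answer: D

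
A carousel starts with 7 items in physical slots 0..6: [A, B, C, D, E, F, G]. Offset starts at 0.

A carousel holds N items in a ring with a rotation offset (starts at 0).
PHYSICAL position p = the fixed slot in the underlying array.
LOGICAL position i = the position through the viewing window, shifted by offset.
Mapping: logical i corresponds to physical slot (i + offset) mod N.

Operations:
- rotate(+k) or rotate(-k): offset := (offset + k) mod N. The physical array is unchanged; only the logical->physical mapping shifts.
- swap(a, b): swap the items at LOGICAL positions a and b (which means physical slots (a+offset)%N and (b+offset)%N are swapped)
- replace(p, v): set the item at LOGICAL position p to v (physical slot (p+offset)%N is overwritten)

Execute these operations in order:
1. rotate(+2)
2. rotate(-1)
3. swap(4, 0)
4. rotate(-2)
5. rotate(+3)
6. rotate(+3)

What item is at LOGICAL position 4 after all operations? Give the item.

Answer: C

Derivation:
After op 1 (rotate(+2)): offset=2, physical=[A,B,C,D,E,F,G], logical=[C,D,E,F,G,A,B]
After op 2 (rotate(-1)): offset=1, physical=[A,B,C,D,E,F,G], logical=[B,C,D,E,F,G,A]
After op 3 (swap(4, 0)): offset=1, physical=[A,F,C,D,E,B,G], logical=[F,C,D,E,B,G,A]
After op 4 (rotate(-2)): offset=6, physical=[A,F,C,D,E,B,G], logical=[G,A,F,C,D,E,B]
After op 5 (rotate(+3)): offset=2, physical=[A,F,C,D,E,B,G], logical=[C,D,E,B,G,A,F]
After op 6 (rotate(+3)): offset=5, physical=[A,F,C,D,E,B,G], logical=[B,G,A,F,C,D,E]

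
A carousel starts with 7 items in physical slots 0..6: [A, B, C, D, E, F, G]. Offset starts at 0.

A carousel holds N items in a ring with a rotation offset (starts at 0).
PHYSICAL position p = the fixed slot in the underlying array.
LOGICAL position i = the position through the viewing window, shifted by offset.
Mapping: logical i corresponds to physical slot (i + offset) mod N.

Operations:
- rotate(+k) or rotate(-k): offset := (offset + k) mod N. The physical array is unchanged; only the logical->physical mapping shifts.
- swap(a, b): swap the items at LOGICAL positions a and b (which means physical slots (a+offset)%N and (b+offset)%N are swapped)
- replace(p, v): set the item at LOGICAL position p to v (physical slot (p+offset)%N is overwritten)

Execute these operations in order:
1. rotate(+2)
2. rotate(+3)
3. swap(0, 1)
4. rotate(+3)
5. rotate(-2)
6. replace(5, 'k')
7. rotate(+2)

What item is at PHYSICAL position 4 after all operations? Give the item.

Answer: k

Derivation:
After op 1 (rotate(+2)): offset=2, physical=[A,B,C,D,E,F,G], logical=[C,D,E,F,G,A,B]
After op 2 (rotate(+3)): offset=5, physical=[A,B,C,D,E,F,G], logical=[F,G,A,B,C,D,E]
After op 3 (swap(0, 1)): offset=5, physical=[A,B,C,D,E,G,F], logical=[G,F,A,B,C,D,E]
After op 4 (rotate(+3)): offset=1, physical=[A,B,C,D,E,G,F], logical=[B,C,D,E,G,F,A]
After op 5 (rotate(-2)): offset=6, physical=[A,B,C,D,E,G,F], logical=[F,A,B,C,D,E,G]
After op 6 (replace(5, 'k')): offset=6, physical=[A,B,C,D,k,G,F], logical=[F,A,B,C,D,k,G]
After op 7 (rotate(+2)): offset=1, physical=[A,B,C,D,k,G,F], logical=[B,C,D,k,G,F,A]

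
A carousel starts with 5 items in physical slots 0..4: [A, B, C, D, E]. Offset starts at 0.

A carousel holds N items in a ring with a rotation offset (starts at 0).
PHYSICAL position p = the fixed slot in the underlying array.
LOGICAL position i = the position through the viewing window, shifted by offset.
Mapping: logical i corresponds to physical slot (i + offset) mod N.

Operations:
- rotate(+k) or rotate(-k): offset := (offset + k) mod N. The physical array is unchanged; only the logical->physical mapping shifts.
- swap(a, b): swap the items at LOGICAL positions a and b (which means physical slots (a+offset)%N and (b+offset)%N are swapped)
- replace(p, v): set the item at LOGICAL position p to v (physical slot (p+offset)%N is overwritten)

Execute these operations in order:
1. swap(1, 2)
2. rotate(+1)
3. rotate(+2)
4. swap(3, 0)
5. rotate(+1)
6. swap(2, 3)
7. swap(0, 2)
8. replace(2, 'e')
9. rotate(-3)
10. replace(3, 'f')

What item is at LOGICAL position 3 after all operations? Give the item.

Answer: f

Derivation:
After op 1 (swap(1, 2)): offset=0, physical=[A,C,B,D,E], logical=[A,C,B,D,E]
After op 2 (rotate(+1)): offset=1, physical=[A,C,B,D,E], logical=[C,B,D,E,A]
After op 3 (rotate(+2)): offset=3, physical=[A,C,B,D,E], logical=[D,E,A,C,B]
After op 4 (swap(3, 0)): offset=3, physical=[A,D,B,C,E], logical=[C,E,A,D,B]
After op 5 (rotate(+1)): offset=4, physical=[A,D,B,C,E], logical=[E,A,D,B,C]
After op 6 (swap(2, 3)): offset=4, physical=[A,B,D,C,E], logical=[E,A,B,D,C]
After op 7 (swap(0, 2)): offset=4, physical=[A,E,D,C,B], logical=[B,A,E,D,C]
After op 8 (replace(2, 'e')): offset=4, physical=[A,e,D,C,B], logical=[B,A,e,D,C]
After op 9 (rotate(-3)): offset=1, physical=[A,e,D,C,B], logical=[e,D,C,B,A]
After op 10 (replace(3, 'f')): offset=1, physical=[A,e,D,C,f], logical=[e,D,C,f,A]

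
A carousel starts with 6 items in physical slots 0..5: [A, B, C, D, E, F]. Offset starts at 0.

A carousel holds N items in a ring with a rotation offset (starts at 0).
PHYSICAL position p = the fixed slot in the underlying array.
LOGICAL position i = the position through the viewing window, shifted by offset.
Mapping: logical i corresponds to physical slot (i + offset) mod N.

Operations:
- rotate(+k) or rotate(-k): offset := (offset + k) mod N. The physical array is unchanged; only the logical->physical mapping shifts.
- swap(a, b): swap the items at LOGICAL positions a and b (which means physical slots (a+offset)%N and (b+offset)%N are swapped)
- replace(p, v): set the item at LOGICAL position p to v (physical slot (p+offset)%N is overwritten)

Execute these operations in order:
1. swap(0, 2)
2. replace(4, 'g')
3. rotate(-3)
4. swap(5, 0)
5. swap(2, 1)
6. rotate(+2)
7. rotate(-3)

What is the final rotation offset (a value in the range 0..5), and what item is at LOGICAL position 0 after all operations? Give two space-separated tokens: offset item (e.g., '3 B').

Answer: 2 D

Derivation:
After op 1 (swap(0, 2)): offset=0, physical=[C,B,A,D,E,F], logical=[C,B,A,D,E,F]
After op 2 (replace(4, 'g')): offset=0, physical=[C,B,A,D,g,F], logical=[C,B,A,D,g,F]
After op 3 (rotate(-3)): offset=3, physical=[C,B,A,D,g,F], logical=[D,g,F,C,B,A]
After op 4 (swap(5, 0)): offset=3, physical=[C,B,D,A,g,F], logical=[A,g,F,C,B,D]
After op 5 (swap(2, 1)): offset=3, physical=[C,B,D,A,F,g], logical=[A,F,g,C,B,D]
After op 6 (rotate(+2)): offset=5, physical=[C,B,D,A,F,g], logical=[g,C,B,D,A,F]
After op 7 (rotate(-3)): offset=2, physical=[C,B,D,A,F,g], logical=[D,A,F,g,C,B]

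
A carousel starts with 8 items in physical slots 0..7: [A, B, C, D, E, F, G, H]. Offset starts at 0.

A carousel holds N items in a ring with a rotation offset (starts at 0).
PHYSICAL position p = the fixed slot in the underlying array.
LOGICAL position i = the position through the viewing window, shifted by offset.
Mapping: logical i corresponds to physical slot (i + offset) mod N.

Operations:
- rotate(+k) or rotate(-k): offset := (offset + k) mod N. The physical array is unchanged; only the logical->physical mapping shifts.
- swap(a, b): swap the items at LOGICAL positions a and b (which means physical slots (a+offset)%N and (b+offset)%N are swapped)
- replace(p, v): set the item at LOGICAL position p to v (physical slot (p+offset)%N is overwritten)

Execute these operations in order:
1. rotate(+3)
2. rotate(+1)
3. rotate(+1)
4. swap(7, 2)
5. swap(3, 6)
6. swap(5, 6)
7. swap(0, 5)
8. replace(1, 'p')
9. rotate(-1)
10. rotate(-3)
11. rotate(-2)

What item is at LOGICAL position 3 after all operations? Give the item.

After op 1 (rotate(+3)): offset=3, physical=[A,B,C,D,E,F,G,H], logical=[D,E,F,G,H,A,B,C]
After op 2 (rotate(+1)): offset=4, physical=[A,B,C,D,E,F,G,H], logical=[E,F,G,H,A,B,C,D]
After op 3 (rotate(+1)): offset=5, physical=[A,B,C,D,E,F,G,H], logical=[F,G,H,A,B,C,D,E]
After op 4 (swap(7, 2)): offset=5, physical=[A,B,C,D,H,F,G,E], logical=[F,G,E,A,B,C,D,H]
After op 5 (swap(3, 6)): offset=5, physical=[D,B,C,A,H,F,G,E], logical=[F,G,E,D,B,C,A,H]
After op 6 (swap(5, 6)): offset=5, physical=[D,B,A,C,H,F,G,E], logical=[F,G,E,D,B,A,C,H]
After op 7 (swap(0, 5)): offset=5, physical=[D,B,F,C,H,A,G,E], logical=[A,G,E,D,B,F,C,H]
After op 8 (replace(1, 'p')): offset=5, physical=[D,B,F,C,H,A,p,E], logical=[A,p,E,D,B,F,C,H]
After op 9 (rotate(-1)): offset=4, physical=[D,B,F,C,H,A,p,E], logical=[H,A,p,E,D,B,F,C]
After op 10 (rotate(-3)): offset=1, physical=[D,B,F,C,H,A,p,E], logical=[B,F,C,H,A,p,E,D]
After op 11 (rotate(-2)): offset=7, physical=[D,B,F,C,H,A,p,E], logical=[E,D,B,F,C,H,A,p]

Answer: F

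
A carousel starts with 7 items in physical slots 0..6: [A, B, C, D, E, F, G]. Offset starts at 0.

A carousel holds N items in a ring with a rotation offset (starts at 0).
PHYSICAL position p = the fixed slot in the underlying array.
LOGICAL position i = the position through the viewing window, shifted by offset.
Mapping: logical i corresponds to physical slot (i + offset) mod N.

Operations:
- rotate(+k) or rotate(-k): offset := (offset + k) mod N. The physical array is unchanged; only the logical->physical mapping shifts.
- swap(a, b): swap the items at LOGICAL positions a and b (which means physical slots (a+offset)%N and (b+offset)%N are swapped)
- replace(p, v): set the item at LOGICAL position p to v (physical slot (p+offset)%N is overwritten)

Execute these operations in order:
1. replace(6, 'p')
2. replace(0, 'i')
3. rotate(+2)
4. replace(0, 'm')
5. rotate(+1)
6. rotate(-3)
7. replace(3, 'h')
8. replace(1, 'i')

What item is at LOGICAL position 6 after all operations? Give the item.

After op 1 (replace(6, 'p')): offset=0, physical=[A,B,C,D,E,F,p], logical=[A,B,C,D,E,F,p]
After op 2 (replace(0, 'i')): offset=0, physical=[i,B,C,D,E,F,p], logical=[i,B,C,D,E,F,p]
After op 3 (rotate(+2)): offset=2, physical=[i,B,C,D,E,F,p], logical=[C,D,E,F,p,i,B]
After op 4 (replace(0, 'm')): offset=2, physical=[i,B,m,D,E,F,p], logical=[m,D,E,F,p,i,B]
After op 5 (rotate(+1)): offset=3, physical=[i,B,m,D,E,F,p], logical=[D,E,F,p,i,B,m]
After op 6 (rotate(-3)): offset=0, physical=[i,B,m,D,E,F,p], logical=[i,B,m,D,E,F,p]
After op 7 (replace(3, 'h')): offset=0, physical=[i,B,m,h,E,F,p], logical=[i,B,m,h,E,F,p]
After op 8 (replace(1, 'i')): offset=0, physical=[i,i,m,h,E,F,p], logical=[i,i,m,h,E,F,p]

Answer: p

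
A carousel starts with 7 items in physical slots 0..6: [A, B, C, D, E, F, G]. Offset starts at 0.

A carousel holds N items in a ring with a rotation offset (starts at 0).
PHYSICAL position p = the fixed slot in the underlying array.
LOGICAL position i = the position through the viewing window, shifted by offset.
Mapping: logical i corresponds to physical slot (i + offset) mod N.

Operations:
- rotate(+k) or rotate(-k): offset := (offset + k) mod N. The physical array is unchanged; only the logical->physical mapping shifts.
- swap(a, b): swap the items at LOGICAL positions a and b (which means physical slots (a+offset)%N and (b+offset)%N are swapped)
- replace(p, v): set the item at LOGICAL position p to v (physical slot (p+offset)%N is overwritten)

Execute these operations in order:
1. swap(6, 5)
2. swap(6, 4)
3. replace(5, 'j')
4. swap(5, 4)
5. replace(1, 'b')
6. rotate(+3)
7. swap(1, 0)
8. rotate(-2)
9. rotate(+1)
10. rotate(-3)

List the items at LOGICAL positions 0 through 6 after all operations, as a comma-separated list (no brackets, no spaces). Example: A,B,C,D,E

Answer: E,A,b,C,j,D,F

Derivation:
After op 1 (swap(6, 5)): offset=0, physical=[A,B,C,D,E,G,F], logical=[A,B,C,D,E,G,F]
After op 2 (swap(6, 4)): offset=0, physical=[A,B,C,D,F,G,E], logical=[A,B,C,D,F,G,E]
After op 3 (replace(5, 'j')): offset=0, physical=[A,B,C,D,F,j,E], logical=[A,B,C,D,F,j,E]
After op 4 (swap(5, 4)): offset=0, physical=[A,B,C,D,j,F,E], logical=[A,B,C,D,j,F,E]
After op 5 (replace(1, 'b')): offset=0, physical=[A,b,C,D,j,F,E], logical=[A,b,C,D,j,F,E]
After op 6 (rotate(+3)): offset=3, physical=[A,b,C,D,j,F,E], logical=[D,j,F,E,A,b,C]
After op 7 (swap(1, 0)): offset=3, physical=[A,b,C,j,D,F,E], logical=[j,D,F,E,A,b,C]
After op 8 (rotate(-2)): offset=1, physical=[A,b,C,j,D,F,E], logical=[b,C,j,D,F,E,A]
After op 9 (rotate(+1)): offset=2, physical=[A,b,C,j,D,F,E], logical=[C,j,D,F,E,A,b]
After op 10 (rotate(-3)): offset=6, physical=[A,b,C,j,D,F,E], logical=[E,A,b,C,j,D,F]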